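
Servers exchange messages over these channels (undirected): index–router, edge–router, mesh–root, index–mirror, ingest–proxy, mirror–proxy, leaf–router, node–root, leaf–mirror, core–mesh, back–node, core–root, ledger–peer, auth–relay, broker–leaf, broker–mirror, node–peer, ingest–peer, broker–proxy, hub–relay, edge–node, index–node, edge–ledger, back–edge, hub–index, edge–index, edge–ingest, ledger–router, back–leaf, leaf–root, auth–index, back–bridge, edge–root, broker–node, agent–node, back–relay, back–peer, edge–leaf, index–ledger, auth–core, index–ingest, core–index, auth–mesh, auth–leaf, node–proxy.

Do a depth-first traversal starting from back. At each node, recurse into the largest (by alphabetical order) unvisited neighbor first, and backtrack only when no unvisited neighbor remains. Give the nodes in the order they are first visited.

Visit back
back → relay
relay → hub
hub → index
index → router
router → ledger
ledger → peer
peer → node
node → root
root → mesh
mesh → core
core → auth
auth → leaf
leaf → mirror
mirror → proxy
proxy → ingest
ingest → edge
proxy → broker
node → agent
back → bridge

back → relay → hub → index → router → ledger → peer → node → root → mesh → core → auth → leaf → mirror → proxy → ingest → edge → broker → agent → bridge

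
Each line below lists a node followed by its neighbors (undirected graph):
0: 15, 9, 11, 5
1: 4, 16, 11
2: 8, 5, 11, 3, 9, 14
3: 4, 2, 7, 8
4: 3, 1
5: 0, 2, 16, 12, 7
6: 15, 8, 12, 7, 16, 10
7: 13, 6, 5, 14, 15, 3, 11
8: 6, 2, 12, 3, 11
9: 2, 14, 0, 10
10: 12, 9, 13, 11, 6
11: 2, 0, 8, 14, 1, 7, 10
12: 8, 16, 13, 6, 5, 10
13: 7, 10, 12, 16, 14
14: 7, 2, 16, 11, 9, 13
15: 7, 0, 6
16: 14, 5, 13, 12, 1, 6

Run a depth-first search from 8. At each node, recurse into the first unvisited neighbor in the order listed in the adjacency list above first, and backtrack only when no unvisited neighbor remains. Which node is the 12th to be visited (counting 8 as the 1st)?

Visit 8
8 → 6
6 → 15
15 → 7
7 → 13
13 → 10
10 → 12
12 → 16
16 → 14
14 → 2
2 → 5
5 → 0
0 → 9
0 → 11
11 → 1
1 → 4
4 → 3

Visit order: 8, 6, 15, 7, 13, 10, 12, 16, 14, 2, 5, 0, 9, 11, 1, 4, 3

0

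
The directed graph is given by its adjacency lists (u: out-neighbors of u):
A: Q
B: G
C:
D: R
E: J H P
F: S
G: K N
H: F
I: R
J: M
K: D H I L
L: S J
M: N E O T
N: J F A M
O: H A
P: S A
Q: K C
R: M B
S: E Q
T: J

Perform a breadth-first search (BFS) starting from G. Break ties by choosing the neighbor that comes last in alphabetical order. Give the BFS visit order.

G → N → K → M → J → F → A → L → I → H → D → T → O → E → S → Q → R → P → C → B

Visit G; enqueue N, K → queue [N, K]
Visit N; enqueue M, J, F, A → queue [K, M, J, F, A]
Visit K; enqueue L, I, H, D → queue [M, J, F, A, L, I, H, D]
Visit M; enqueue T, O, E → queue [J, F, A, L, I, H, D, T, O, E]
Visit J → queue [F, A, L, I, H, D, T, O, E]
Visit F; enqueue S → queue [A, L, I, H, D, T, O, E, S]
Visit A; enqueue Q → queue [L, I, H, D, T, O, E, S, Q]
Visit L → queue [I, H, D, T, O, E, S, Q]
Visit I; enqueue R → queue [H, D, T, O, E, S, Q, R]
Visit H → queue [D, T, O, E, S, Q, R]
Visit D → queue [T, O, E, S, Q, R]
Visit T → queue [O, E, S, Q, R]
Visit O → queue [E, S, Q, R]
Visit E; enqueue P → queue [S, Q, R, P]
Visit S → queue [Q, R, P]
Visit Q; enqueue C → queue [R, P, C]
Visit R; enqueue B → queue [P, C, B]
Visit P → queue [C, B]
Visit C → queue [B]
Visit B → queue []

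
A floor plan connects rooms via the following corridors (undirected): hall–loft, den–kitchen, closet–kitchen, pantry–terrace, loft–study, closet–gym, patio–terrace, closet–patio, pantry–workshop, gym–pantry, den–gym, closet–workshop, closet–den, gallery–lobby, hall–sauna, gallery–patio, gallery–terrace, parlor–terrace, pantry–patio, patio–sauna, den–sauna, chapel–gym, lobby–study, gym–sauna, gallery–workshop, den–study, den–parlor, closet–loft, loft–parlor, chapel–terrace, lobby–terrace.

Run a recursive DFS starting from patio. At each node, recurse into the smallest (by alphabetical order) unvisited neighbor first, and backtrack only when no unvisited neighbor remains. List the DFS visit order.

patio → closet → den → gym → chapel → terrace → gallery → lobby → study → loft → hall → sauna → parlor → workshop → pantry → kitchen

Visit patio
patio → closet
closet → den
den → gym
gym → chapel
chapel → terrace
terrace → gallery
gallery → lobby
lobby → study
study → loft
loft → hall
hall → sauna
loft → parlor
gallery → workshop
workshop → pantry
den → kitchen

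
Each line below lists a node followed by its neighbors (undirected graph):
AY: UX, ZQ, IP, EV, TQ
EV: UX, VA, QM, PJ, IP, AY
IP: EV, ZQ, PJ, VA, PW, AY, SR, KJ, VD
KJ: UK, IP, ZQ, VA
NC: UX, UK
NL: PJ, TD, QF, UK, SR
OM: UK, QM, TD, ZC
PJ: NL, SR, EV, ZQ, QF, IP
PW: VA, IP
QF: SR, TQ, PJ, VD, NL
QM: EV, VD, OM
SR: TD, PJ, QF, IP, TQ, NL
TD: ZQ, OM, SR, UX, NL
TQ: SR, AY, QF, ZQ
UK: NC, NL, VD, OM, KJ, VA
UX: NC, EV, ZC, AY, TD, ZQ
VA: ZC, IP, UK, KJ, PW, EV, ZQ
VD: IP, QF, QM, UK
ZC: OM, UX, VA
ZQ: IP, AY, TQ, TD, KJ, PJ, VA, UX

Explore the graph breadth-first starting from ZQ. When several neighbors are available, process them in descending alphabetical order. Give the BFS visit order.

ZQ VA UX TQ TD PJ KJ IP AY ZC UK PW EV NC SR QF OM NL VD QM

Visit ZQ; enqueue VA, UX, TQ, TD, PJ, KJ, IP, AY → queue [VA, UX, TQ, TD, PJ, KJ, IP, AY]
Visit VA; enqueue ZC, UK, PW, EV → queue [UX, TQ, TD, PJ, KJ, IP, AY, ZC, UK, PW, EV]
Visit UX; enqueue NC → queue [TQ, TD, PJ, KJ, IP, AY, ZC, UK, PW, EV, NC]
Visit TQ; enqueue SR, QF → queue [TD, PJ, KJ, IP, AY, ZC, UK, PW, EV, NC, SR, QF]
Visit TD; enqueue OM, NL → queue [PJ, KJ, IP, AY, ZC, UK, PW, EV, NC, SR, QF, OM, NL]
Visit PJ → queue [KJ, IP, AY, ZC, UK, PW, EV, NC, SR, QF, OM, NL]
Visit KJ → queue [IP, AY, ZC, UK, PW, EV, NC, SR, QF, OM, NL]
Visit IP; enqueue VD → queue [AY, ZC, UK, PW, EV, NC, SR, QF, OM, NL, VD]
Visit AY → queue [ZC, UK, PW, EV, NC, SR, QF, OM, NL, VD]
Visit ZC → queue [UK, PW, EV, NC, SR, QF, OM, NL, VD]
Visit UK → queue [PW, EV, NC, SR, QF, OM, NL, VD]
Visit PW → queue [EV, NC, SR, QF, OM, NL, VD]
Visit EV; enqueue QM → queue [NC, SR, QF, OM, NL, VD, QM]
Visit NC → queue [SR, QF, OM, NL, VD, QM]
Visit SR → queue [QF, OM, NL, VD, QM]
Visit QF → queue [OM, NL, VD, QM]
Visit OM → queue [NL, VD, QM]
Visit NL → queue [VD, QM]
Visit VD → queue [QM]
Visit QM → queue []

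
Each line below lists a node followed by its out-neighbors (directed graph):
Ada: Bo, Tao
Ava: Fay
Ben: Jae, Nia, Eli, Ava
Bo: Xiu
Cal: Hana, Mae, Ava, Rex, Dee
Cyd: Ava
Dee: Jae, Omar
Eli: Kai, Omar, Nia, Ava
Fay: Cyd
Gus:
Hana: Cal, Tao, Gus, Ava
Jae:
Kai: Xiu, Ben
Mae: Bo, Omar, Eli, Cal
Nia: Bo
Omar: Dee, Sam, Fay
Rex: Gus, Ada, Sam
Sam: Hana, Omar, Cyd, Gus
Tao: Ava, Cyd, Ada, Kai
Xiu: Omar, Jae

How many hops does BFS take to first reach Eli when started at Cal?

Level 0: Cal
Level 1: Ava, Dee, Hana, Mae, Rex
Level 2: Ada, Bo, Eli, Fay, Gus, Jae, Omar, Sam, Tao
Level 3: Cyd, Kai, Nia, Xiu
Level 4: Ben
Eli first appears at level 2.

2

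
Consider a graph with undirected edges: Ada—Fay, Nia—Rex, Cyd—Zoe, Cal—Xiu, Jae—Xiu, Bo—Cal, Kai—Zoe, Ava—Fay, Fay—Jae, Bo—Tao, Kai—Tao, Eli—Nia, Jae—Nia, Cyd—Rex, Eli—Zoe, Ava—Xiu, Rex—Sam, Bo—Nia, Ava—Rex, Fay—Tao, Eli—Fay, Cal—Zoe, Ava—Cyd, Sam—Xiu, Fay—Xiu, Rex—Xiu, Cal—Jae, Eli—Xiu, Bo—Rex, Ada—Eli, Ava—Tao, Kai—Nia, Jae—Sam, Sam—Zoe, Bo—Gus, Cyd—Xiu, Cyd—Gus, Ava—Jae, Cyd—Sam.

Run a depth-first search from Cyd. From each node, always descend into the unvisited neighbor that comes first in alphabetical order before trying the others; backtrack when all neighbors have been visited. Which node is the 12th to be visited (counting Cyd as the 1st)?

Visit Cyd
Cyd → Ava
Ava → Fay
Fay → Ada
Ada → Eli
Eli → Nia
Nia → Bo
Bo → Cal
Cal → Jae
Jae → Sam
Sam → Rex
Rex → Xiu
Sam → Zoe
Zoe → Kai
Kai → Tao
Bo → Gus

Visit order: Cyd, Ava, Fay, Ada, Eli, Nia, Bo, Cal, Jae, Sam, Rex, Xiu, Zoe, Kai, Tao, Gus

Xiu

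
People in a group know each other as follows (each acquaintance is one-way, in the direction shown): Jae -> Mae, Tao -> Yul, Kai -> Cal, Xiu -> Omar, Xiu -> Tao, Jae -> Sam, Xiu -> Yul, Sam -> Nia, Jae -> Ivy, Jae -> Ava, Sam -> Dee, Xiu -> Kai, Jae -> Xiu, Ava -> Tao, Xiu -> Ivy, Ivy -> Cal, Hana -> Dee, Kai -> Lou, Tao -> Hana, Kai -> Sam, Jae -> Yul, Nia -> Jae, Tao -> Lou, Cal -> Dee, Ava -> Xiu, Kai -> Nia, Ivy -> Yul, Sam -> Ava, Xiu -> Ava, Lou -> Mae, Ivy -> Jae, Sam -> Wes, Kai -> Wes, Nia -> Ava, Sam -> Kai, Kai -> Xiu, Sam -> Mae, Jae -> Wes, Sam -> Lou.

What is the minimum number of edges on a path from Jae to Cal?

2

Level 0: Jae
Level 1: Ava, Ivy, Mae, Sam, Wes, Xiu, Yul
Level 2: Cal, Dee, Kai, Lou, Nia, Omar, Tao
Level 3: Hana
Cal first appears at level 2.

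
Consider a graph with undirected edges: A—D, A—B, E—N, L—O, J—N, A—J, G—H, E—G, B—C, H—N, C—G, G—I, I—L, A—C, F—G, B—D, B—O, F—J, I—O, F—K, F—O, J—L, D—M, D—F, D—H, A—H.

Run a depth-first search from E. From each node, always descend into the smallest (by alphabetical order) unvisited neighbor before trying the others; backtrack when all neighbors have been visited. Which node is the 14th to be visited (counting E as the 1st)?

K

Visit E
E → G
G → C
C → A
A → B
B → D
D → F
F → J
J → L
L → I
I → O
J → N
N → H
F → K
D → M

Visit order: E, G, C, A, B, D, F, J, L, I, O, N, H, K, M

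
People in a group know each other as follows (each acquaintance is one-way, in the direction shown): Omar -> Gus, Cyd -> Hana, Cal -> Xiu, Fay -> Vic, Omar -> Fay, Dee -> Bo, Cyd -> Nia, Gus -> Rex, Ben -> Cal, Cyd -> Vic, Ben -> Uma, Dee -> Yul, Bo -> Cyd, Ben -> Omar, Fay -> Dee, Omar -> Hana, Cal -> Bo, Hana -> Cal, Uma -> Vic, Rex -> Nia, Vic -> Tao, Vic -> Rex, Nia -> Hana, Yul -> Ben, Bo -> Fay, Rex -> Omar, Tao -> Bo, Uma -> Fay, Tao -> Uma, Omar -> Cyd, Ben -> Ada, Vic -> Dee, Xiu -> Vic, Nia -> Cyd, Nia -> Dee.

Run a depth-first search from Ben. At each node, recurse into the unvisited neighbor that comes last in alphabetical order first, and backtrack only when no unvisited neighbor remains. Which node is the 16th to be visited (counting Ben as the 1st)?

Gus

Visit Ben
Ben → Uma
Uma → Vic
Vic → Tao
Tao → Bo
Bo → Fay
Fay → Dee
Dee → Yul
Bo → Cyd
Cyd → Nia
Nia → Hana
Hana → Cal
Cal → Xiu
Vic → Rex
Rex → Omar
Omar → Gus
Ben → Ada

Visit order: Ben, Uma, Vic, Tao, Bo, Fay, Dee, Yul, Cyd, Nia, Hana, Cal, Xiu, Rex, Omar, Gus, Ada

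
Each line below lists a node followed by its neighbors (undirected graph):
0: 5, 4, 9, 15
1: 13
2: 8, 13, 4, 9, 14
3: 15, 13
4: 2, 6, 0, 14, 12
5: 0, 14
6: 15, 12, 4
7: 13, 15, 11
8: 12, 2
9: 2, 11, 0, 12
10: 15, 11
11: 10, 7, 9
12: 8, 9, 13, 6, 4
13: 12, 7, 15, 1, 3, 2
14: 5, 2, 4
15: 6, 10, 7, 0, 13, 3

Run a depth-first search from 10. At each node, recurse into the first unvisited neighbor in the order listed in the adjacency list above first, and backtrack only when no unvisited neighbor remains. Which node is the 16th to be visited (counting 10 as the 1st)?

Visit 10
10 → 15
15 → 6
6 → 12
12 → 8
8 → 2
2 → 13
13 → 7
7 → 11
11 → 9
9 → 0
0 → 5
5 → 14
14 → 4
13 → 1
13 → 3

Visit order: 10, 15, 6, 12, 8, 2, 13, 7, 11, 9, 0, 5, 14, 4, 1, 3

3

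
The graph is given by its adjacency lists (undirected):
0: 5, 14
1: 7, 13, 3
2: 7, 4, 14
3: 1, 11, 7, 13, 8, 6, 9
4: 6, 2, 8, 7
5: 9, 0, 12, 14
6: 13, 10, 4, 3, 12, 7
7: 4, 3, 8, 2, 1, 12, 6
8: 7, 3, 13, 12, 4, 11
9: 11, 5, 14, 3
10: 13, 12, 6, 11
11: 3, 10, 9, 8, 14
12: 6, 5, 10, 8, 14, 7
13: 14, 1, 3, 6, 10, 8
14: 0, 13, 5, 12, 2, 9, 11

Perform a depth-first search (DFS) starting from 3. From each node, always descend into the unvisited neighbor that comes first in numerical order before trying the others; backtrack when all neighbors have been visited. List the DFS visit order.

3 1 7 2 4 6 10 11 8 12 5 0 14 9 13

Visit 3
3 → 1
1 → 7
7 → 2
2 → 4
4 → 6
6 → 10
10 → 11
11 → 8
8 → 12
12 → 5
5 → 0
0 → 14
14 → 9
14 → 13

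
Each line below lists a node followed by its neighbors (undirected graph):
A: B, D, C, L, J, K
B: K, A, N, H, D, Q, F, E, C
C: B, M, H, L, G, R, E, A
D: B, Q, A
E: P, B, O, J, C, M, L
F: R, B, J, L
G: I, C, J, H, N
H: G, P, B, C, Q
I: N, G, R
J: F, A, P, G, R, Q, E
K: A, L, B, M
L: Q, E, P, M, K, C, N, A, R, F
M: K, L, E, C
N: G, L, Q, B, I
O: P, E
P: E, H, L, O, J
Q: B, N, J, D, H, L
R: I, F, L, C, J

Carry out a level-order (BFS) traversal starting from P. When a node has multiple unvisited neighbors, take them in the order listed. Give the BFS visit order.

Visit P; enqueue E, H, L, O, J → queue [E, H, L, O, J]
Visit E; enqueue B, C, M → queue [H, L, O, J, B, C, M]
Visit H; enqueue G, Q → queue [L, O, J, B, C, M, G, Q]
Visit L; enqueue K, N, A, R, F → queue [O, J, B, C, M, G, Q, K, N, A, R, F]
Visit O → queue [J, B, C, M, G, Q, K, N, A, R, F]
Visit J → queue [B, C, M, G, Q, K, N, A, R, F]
Visit B; enqueue D → queue [C, M, G, Q, K, N, A, R, F, D]
Visit C → queue [M, G, Q, K, N, A, R, F, D]
Visit M → queue [G, Q, K, N, A, R, F, D]
Visit G; enqueue I → queue [Q, K, N, A, R, F, D, I]
Visit Q → queue [K, N, A, R, F, D, I]
Visit K → queue [N, A, R, F, D, I]
Visit N → queue [A, R, F, D, I]
Visit A → queue [R, F, D, I]
Visit R → queue [F, D, I]
Visit F → queue [D, I]
Visit D → queue [I]
Visit I → queue []

P, E, H, L, O, J, B, C, M, G, Q, K, N, A, R, F, D, I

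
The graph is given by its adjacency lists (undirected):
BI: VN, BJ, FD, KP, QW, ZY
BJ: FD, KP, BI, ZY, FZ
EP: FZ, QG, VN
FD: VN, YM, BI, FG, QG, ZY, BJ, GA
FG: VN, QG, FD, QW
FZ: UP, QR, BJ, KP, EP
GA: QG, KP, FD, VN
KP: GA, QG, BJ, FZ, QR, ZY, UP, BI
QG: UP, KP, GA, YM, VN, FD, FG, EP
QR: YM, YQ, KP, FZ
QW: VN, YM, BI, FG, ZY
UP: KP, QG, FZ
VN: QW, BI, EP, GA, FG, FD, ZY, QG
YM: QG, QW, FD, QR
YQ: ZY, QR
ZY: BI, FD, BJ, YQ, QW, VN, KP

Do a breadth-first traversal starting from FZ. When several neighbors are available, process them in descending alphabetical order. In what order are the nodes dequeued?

Visit FZ; enqueue UP, QR, KP, EP, BJ → queue [UP, QR, KP, EP, BJ]
Visit UP; enqueue QG → queue [QR, KP, EP, BJ, QG]
Visit QR; enqueue YQ, YM → queue [KP, EP, BJ, QG, YQ, YM]
Visit KP; enqueue ZY, GA, BI → queue [EP, BJ, QG, YQ, YM, ZY, GA, BI]
Visit EP; enqueue VN → queue [BJ, QG, YQ, YM, ZY, GA, BI, VN]
Visit BJ; enqueue FD → queue [QG, YQ, YM, ZY, GA, BI, VN, FD]
Visit QG; enqueue FG → queue [YQ, YM, ZY, GA, BI, VN, FD, FG]
Visit YQ → queue [YM, ZY, GA, BI, VN, FD, FG]
Visit YM; enqueue QW → queue [ZY, GA, BI, VN, FD, FG, QW]
Visit ZY → queue [GA, BI, VN, FD, FG, QW]
Visit GA → queue [BI, VN, FD, FG, QW]
Visit BI → queue [VN, FD, FG, QW]
Visit VN → queue [FD, FG, QW]
Visit FD → queue [FG, QW]
Visit FG → queue [QW]
Visit QW → queue []

FZ, UP, QR, KP, EP, BJ, QG, YQ, YM, ZY, GA, BI, VN, FD, FG, QW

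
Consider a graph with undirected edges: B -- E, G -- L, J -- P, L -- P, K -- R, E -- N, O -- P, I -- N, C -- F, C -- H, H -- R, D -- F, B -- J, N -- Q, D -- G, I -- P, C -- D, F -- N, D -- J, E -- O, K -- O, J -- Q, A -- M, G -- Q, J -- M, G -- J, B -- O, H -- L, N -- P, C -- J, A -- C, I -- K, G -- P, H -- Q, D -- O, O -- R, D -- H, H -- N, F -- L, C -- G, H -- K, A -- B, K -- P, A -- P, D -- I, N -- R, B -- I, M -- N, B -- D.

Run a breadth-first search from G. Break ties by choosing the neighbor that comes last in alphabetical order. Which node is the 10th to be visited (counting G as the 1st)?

Visit G; enqueue Q, P, L, J, D, C → queue [Q, P, L, J, D, C]
Visit Q; enqueue N, H → queue [P, L, J, D, C, N, H]
Visit P; enqueue O, K, I, A → queue [L, J, D, C, N, H, O, K, I, A]
Visit L; enqueue F → queue [J, D, C, N, H, O, K, I, A, F]
Visit J; enqueue M, B → queue [D, C, N, H, O, K, I, A, F, M, B]
Visit D → queue [C, N, H, O, K, I, A, F, M, B]
Visit C → queue [N, H, O, K, I, A, F, M, B]
Visit N; enqueue R, E → queue [H, O, K, I, A, F, M, B, R, E]
Visit H → queue [O, K, I, A, F, M, B, R, E]
Visit O → queue [K, I, A, F, M, B, R, E]
Visit K → queue [I, A, F, M, B, R, E]
Visit I → queue [A, F, M, B, R, E]
Visit A → queue [F, M, B, R, E]
Visit F → queue [M, B, R, E]
Visit M → queue [B, R, E]
Visit B → queue [R, E]
Visit R → queue [E]
Visit E → queue []

Visit order: G, Q, P, L, J, D, C, N, H, O, K, I, A, F, M, B, R, E

O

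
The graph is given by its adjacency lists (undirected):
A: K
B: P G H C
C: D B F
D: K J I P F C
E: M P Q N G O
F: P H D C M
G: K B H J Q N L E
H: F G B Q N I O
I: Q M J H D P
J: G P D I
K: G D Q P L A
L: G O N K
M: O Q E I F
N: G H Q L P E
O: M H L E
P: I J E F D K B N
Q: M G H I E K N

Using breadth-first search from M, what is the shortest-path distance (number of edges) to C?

Level 0: M
Level 1: E, F, I, O, Q
Level 2: C, D, G, H, J, K, L, N, P
Level 3: A, B
C first appears at level 2.

2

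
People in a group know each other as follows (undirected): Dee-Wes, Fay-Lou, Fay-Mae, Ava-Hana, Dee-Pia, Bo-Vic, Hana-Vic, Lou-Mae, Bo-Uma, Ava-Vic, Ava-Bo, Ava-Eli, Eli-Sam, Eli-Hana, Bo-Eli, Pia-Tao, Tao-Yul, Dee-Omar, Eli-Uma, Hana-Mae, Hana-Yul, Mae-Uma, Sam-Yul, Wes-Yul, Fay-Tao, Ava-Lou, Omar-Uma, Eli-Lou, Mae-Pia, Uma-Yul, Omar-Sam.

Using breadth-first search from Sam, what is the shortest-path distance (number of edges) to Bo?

2

Level 0: Sam
Level 1: Eli, Omar, Yul
Level 2: Ava, Bo, Dee, Hana, Lou, Tao, Uma, Wes
Level 3: Fay, Mae, Pia, Vic
Bo first appears at level 2.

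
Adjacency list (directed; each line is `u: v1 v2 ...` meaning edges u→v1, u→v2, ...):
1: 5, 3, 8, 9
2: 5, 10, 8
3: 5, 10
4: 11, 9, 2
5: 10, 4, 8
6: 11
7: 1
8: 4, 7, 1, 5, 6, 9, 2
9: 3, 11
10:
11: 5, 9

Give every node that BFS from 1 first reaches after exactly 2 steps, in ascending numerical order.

2, 4, 6, 7, 10, 11

Level 0: 1
Level 1: 3, 5, 8, 9
Level 2: 2, 4, 6, 7, 10, 11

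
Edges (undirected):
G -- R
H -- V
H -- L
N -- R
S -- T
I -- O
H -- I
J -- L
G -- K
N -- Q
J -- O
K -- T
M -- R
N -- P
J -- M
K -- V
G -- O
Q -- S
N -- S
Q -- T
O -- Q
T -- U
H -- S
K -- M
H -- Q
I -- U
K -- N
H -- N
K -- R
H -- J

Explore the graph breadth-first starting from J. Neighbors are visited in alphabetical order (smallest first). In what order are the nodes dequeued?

Visit J; enqueue H, L, M, O → queue [H, L, M, O]
Visit H; enqueue I, N, Q, S, V → queue [L, M, O, I, N, Q, S, V]
Visit L → queue [M, O, I, N, Q, S, V]
Visit M; enqueue K, R → queue [O, I, N, Q, S, V, K, R]
Visit O; enqueue G → queue [I, N, Q, S, V, K, R, G]
Visit I; enqueue U → queue [N, Q, S, V, K, R, G, U]
Visit N; enqueue P → queue [Q, S, V, K, R, G, U, P]
Visit Q; enqueue T → queue [S, V, K, R, G, U, P, T]
Visit S → queue [V, K, R, G, U, P, T]
Visit V → queue [K, R, G, U, P, T]
Visit K → queue [R, G, U, P, T]
Visit R → queue [G, U, P, T]
Visit G → queue [U, P, T]
Visit U → queue [P, T]
Visit P → queue [T]
Visit T → queue []

J → H → L → M → O → I → N → Q → S → V → K → R → G → U → P → T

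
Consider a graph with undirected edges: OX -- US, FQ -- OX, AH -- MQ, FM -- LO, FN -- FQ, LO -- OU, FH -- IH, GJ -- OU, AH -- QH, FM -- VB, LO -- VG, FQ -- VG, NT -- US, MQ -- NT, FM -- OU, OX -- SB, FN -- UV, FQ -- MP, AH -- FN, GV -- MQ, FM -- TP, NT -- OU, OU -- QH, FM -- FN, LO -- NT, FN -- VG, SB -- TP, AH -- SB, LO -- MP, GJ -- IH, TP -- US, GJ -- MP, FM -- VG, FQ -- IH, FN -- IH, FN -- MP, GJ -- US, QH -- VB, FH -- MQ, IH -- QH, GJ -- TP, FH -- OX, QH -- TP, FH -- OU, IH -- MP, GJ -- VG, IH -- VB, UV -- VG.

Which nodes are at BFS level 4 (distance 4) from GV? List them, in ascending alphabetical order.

FM, FQ, GJ, MP, TP, UV, VB, VG

Level 0: GV
Level 1: MQ
Level 2: AH, FH, NT
Level 3: FN, IH, LO, OU, OX, QH, SB, US
Level 4: FM, FQ, GJ, MP, TP, UV, VB, VG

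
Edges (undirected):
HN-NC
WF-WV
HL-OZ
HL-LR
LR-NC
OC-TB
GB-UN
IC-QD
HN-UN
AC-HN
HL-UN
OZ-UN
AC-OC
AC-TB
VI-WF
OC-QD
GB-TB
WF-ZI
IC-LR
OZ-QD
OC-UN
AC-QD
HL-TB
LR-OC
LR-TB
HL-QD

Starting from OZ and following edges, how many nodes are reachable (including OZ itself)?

BFS from OZ visits: OZ, HL, QD, UN, LR, TB, AC, IC, OC, GB, HN, NC
Reachable nodes: 12 of 16 total.

12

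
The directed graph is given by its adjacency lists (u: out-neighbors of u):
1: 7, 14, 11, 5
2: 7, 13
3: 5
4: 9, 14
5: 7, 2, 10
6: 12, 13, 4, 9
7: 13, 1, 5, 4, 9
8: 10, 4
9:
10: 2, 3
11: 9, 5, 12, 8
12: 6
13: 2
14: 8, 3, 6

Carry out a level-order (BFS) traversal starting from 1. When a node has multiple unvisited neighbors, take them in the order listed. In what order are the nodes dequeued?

1 → 7 → 14 → 11 → 5 → 13 → 4 → 9 → 8 → 3 → 6 → 12 → 2 → 10

Visit 1; enqueue 7, 14, 11, 5 → queue [7, 14, 11, 5]
Visit 7; enqueue 13, 4, 9 → queue [14, 11, 5, 13, 4, 9]
Visit 14; enqueue 8, 3, 6 → queue [11, 5, 13, 4, 9, 8, 3, 6]
Visit 11; enqueue 12 → queue [5, 13, 4, 9, 8, 3, 6, 12]
Visit 5; enqueue 2, 10 → queue [13, 4, 9, 8, 3, 6, 12, 2, 10]
Visit 13 → queue [4, 9, 8, 3, 6, 12, 2, 10]
Visit 4 → queue [9, 8, 3, 6, 12, 2, 10]
Visit 9 → queue [8, 3, 6, 12, 2, 10]
Visit 8 → queue [3, 6, 12, 2, 10]
Visit 3 → queue [6, 12, 2, 10]
Visit 6 → queue [12, 2, 10]
Visit 12 → queue [2, 10]
Visit 2 → queue [10]
Visit 10 → queue []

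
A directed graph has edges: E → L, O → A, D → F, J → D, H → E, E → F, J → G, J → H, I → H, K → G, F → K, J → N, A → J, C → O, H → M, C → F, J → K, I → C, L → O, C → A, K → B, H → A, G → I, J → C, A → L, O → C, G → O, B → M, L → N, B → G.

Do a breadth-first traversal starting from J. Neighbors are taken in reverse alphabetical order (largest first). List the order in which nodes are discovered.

J -> N -> K -> H -> G -> D -> C -> B -> M -> E -> A -> O -> I -> F -> L

Visit J; enqueue N, K, H, G, D, C → queue [N, K, H, G, D, C]
Visit N → queue [K, H, G, D, C]
Visit K; enqueue B → queue [H, G, D, C, B]
Visit H; enqueue M, E, A → queue [G, D, C, B, M, E, A]
Visit G; enqueue O, I → queue [D, C, B, M, E, A, O, I]
Visit D; enqueue F → queue [C, B, M, E, A, O, I, F]
Visit C → queue [B, M, E, A, O, I, F]
Visit B → queue [M, E, A, O, I, F]
Visit M → queue [E, A, O, I, F]
Visit E; enqueue L → queue [A, O, I, F, L]
Visit A → queue [O, I, F, L]
Visit O → queue [I, F, L]
Visit I → queue [F, L]
Visit F → queue [L]
Visit L → queue []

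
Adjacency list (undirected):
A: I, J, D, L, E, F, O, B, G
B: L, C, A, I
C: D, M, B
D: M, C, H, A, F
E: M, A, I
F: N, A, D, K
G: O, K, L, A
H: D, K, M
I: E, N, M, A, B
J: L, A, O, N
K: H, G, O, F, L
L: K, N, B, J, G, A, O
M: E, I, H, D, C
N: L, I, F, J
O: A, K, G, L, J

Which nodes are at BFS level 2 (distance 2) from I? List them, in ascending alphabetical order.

C, D, F, G, H, J, L, O

Level 0: I
Level 1: A, B, E, M, N
Level 2: C, D, F, G, H, J, L, O
Level 3: K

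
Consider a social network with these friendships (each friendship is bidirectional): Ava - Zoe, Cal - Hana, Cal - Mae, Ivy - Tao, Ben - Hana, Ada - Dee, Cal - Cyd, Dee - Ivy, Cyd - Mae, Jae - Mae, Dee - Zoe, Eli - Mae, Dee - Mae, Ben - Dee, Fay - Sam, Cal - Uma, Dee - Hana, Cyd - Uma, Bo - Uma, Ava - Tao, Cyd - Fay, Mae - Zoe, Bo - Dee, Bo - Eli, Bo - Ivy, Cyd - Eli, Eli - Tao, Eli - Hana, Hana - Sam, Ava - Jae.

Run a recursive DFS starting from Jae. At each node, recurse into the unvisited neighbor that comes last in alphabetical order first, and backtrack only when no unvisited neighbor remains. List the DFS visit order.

Jae, Mae, Zoe, Dee, Ivy, Tao, Eli, Hana, Sam, Fay, Cyd, Uma, Cal, Bo, Ben, Ava, Ada

Visit Jae
Jae → Mae
Mae → Zoe
Zoe → Dee
Dee → Ivy
Ivy → Tao
Tao → Eli
Eli → Hana
Hana → Sam
Sam → Fay
Fay → Cyd
Cyd → Uma
Uma → Cal
Uma → Bo
Hana → Ben
Tao → Ava
Dee → Ada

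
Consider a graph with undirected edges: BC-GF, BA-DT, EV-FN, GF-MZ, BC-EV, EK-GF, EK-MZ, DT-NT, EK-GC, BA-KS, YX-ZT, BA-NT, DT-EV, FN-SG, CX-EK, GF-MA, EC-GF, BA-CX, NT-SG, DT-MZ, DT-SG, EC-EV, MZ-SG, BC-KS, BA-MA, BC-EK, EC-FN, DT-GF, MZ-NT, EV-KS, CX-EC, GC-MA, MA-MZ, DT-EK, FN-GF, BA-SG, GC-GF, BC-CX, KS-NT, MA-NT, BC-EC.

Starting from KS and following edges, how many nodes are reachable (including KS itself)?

15

BFS from KS visits: KS, BA, BC, EV, NT, CX, DT, MA, SG, EC, EK, GF, FN, MZ, GC
Reachable nodes: 15 of 17 total.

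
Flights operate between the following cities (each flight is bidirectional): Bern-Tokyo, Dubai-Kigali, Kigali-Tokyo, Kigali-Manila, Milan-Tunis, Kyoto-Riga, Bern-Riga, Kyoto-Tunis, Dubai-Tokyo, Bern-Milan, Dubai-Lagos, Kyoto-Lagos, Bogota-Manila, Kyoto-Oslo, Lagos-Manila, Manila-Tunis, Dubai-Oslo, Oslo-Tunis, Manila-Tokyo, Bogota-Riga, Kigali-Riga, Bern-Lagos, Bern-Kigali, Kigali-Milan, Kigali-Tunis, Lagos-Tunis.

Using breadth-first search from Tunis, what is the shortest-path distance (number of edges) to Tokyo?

2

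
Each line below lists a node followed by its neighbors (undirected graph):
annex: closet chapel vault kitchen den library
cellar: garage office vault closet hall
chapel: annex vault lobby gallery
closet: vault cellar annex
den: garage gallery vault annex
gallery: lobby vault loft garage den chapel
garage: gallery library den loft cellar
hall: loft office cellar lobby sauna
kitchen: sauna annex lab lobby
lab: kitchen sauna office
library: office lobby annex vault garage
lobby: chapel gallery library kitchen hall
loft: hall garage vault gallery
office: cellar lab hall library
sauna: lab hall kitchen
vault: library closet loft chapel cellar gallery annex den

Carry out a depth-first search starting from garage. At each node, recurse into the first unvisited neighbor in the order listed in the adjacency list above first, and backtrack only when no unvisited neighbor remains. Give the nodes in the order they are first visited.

Visit garage
garage → gallery
gallery → lobby
lobby → chapel
chapel → annex
annex → closet
closet → vault
vault → library
library → office
office → cellar
cellar → hall
hall → loft
hall → sauna
sauna → lab
lab → kitchen
vault → den

garage gallery lobby chapel annex closet vault library office cellar hall loft sauna lab kitchen den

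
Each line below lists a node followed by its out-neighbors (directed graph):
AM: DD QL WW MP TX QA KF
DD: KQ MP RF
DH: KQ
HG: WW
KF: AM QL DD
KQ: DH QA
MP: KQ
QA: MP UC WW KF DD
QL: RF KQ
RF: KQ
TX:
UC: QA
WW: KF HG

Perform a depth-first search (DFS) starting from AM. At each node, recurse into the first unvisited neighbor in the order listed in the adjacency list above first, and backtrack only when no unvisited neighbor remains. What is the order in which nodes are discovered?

Visit AM
AM → DD
DD → KQ
KQ → DH
KQ → QA
QA → MP
QA → UC
QA → WW
WW → KF
KF → QL
QL → RF
WW → HG
AM → TX

AM → DD → KQ → DH → QA → MP → UC → WW → KF → QL → RF → HG → TX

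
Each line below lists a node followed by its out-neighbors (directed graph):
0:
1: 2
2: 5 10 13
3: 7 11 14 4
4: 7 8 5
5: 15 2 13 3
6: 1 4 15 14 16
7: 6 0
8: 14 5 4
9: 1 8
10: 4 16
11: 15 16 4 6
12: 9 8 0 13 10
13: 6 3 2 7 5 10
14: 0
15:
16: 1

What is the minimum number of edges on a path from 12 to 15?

Level 0: 12
Level 1: 0, 8, 9, 10, 13
Level 2: 1, 2, 3, 4, 5, 6, 7, 14, 16
Level 3: 11, 15
15 first appears at level 3.

3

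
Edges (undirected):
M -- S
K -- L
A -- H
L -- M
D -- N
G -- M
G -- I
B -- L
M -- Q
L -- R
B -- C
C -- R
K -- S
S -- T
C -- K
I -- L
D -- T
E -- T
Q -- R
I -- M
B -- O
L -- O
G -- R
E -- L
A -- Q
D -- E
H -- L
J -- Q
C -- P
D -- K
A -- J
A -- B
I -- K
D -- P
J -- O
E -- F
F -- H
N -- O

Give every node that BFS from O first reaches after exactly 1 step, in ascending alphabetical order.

B, J, L, N

Level 0: O
Level 1: B, J, L, N
Level 2: A, C, D, E, H, I, K, M, Q, R
Level 3: F, G, P, S, T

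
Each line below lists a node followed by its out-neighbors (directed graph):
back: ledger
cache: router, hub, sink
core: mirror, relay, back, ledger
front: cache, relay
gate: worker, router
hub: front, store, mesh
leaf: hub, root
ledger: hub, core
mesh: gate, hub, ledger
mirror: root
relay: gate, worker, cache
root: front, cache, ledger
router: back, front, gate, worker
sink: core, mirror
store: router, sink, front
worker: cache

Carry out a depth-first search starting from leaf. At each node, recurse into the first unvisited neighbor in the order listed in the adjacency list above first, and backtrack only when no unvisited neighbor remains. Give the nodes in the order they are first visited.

leaf hub front cache router back ledger core mirror root relay gate worker sink store mesh

Visit leaf
leaf → hub
hub → front
front → cache
cache → router
router → back
back → ledger
ledger → core
core → mirror
mirror → root
core → relay
relay → gate
gate → worker
cache → sink
hub → store
hub → mesh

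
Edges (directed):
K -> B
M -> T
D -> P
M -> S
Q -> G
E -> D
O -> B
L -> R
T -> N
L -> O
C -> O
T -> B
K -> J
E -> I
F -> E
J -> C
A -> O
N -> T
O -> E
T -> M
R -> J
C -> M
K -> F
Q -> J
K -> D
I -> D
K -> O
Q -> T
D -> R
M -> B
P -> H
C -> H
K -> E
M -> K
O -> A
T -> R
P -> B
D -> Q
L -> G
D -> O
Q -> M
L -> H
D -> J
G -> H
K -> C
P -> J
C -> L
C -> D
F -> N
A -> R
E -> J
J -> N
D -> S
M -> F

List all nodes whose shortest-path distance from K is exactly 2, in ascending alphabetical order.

Level 0: K
Level 1: B, C, D, E, F, J, O
Level 2: A, H, I, L, M, N, P, Q, R, S
Level 3: G, T

A, H, I, L, M, N, P, Q, R, S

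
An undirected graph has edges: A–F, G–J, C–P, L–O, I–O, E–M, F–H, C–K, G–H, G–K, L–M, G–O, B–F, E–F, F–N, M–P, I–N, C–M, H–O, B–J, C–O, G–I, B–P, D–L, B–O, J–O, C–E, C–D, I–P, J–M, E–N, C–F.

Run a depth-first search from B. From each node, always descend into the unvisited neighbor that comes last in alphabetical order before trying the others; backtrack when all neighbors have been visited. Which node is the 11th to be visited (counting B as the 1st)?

N

Visit B
B → P
P → M
M → L
L → O
O → J
J → G
G → K
K → C
C → F
F → N
N → I
N → E
F → H
F → A
C → D

Visit order: B, P, M, L, O, J, G, K, C, F, N, I, E, H, A, D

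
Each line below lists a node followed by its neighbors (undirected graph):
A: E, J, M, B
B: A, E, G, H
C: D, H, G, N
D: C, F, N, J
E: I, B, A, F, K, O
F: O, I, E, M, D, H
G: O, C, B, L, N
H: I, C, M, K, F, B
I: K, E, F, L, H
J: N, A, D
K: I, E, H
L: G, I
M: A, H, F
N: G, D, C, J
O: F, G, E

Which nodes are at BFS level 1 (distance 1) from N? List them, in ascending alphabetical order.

C, D, G, J

Level 0: N
Level 1: C, D, G, J
Level 2: A, B, F, H, L, O
Level 3: E, I, K, M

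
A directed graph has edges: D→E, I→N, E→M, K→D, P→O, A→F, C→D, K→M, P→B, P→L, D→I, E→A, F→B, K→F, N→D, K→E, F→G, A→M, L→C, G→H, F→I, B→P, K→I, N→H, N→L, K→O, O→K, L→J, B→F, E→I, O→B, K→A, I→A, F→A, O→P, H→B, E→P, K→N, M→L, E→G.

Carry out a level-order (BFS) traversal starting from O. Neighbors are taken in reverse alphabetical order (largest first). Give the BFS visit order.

O P K B L N M I F E D A J C H G

Visit O; enqueue P, K, B → queue [P, K, B]
Visit P; enqueue L → queue [K, B, L]
Visit K; enqueue N, M, I, F, E, D, A → queue [B, L, N, M, I, F, E, D, A]
Visit B → queue [L, N, M, I, F, E, D, A]
Visit L; enqueue J, C → queue [N, M, I, F, E, D, A, J, C]
Visit N; enqueue H → queue [M, I, F, E, D, A, J, C, H]
Visit M → queue [I, F, E, D, A, J, C, H]
Visit I → queue [F, E, D, A, J, C, H]
Visit F; enqueue G → queue [E, D, A, J, C, H, G]
Visit E → queue [D, A, J, C, H, G]
Visit D → queue [A, J, C, H, G]
Visit A → queue [J, C, H, G]
Visit J → queue [C, H, G]
Visit C → queue [H, G]
Visit H → queue [G]
Visit G → queue []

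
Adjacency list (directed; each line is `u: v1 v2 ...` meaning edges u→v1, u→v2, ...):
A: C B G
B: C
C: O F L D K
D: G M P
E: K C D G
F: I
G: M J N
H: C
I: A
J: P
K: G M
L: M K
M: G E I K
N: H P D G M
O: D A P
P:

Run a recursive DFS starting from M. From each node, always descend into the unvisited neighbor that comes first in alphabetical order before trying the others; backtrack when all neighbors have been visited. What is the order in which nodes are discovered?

M → E → C → D → G → J → P → N → H → F → I → A → B → K → L → O

Visit M
M → E
E → C
C → D
D → G
G → J
J → P
G → N
N → H
C → F
F → I
I → A
A → B
C → K
C → L
C → O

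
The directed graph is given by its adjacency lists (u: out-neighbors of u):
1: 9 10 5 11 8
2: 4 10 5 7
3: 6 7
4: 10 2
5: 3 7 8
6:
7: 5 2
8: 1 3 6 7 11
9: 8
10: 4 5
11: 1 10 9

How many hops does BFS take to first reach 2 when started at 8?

Level 0: 8
Level 1: 1, 3, 6, 7, 11
Level 2: 2, 5, 9, 10
Level 3: 4
2 first appears at level 2.

2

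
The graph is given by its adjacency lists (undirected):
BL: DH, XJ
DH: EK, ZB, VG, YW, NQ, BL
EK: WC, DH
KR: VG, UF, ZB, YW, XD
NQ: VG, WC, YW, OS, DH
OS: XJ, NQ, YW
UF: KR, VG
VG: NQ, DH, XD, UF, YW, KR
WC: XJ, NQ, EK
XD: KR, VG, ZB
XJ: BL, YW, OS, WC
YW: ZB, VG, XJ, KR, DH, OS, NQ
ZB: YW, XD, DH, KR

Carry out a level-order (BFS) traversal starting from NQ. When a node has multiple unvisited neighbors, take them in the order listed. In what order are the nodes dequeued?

Visit NQ; enqueue VG, WC, YW, OS, DH → queue [VG, WC, YW, OS, DH]
Visit VG; enqueue XD, UF, KR → queue [WC, YW, OS, DH, XD, UF, KR]
Visit WC; enqueue XJ, EK → queue [YW, OS, DH, XD, UF, KR, XJ, EK]
Visit YW; enqueue ZB → queue [OS, DH, XD, UF, KR, XJ, EK, ZB]
Visit OS → queue [DH, XD, UF, KR, XJ, EK, ZB]
Visit DH; enqueue BL → queue [XD, UF, KR, XJ, EK, ZB, BL]
Visit XD → queue [UF, KR, XJ, EK, ZB, BL]
Visit UF → queue [KR, XJ, EK, ZB, BL]
Visit KR → queue [XJ, EK, ZB, BL]
Visit XJ → queue [EK, ZB, BL]
Visit EK → queue [ZB, BL]
Visit ZB → queue [BL]
Visit BL → queue []

NQ -> VG -> WC -> YW -> OS -> DH -> XD -> UF -> KR -> XJ -> EK -> ZB -> BL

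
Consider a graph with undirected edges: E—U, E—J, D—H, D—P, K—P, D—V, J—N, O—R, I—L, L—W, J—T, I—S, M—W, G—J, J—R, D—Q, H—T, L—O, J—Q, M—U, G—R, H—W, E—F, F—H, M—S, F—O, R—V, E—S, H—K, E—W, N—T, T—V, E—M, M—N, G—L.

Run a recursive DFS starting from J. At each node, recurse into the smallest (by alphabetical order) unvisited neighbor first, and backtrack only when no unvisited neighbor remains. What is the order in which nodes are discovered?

Visit J
J → E
E → F
F → H
H → D
D → P
P → K
D → Q
D → V
V → R
R → G
G → L
L → I
I → S
S → M
M → N
N → T
M → U
M → W
L → O

J E F H D P K Q V R G L I S M N T U W O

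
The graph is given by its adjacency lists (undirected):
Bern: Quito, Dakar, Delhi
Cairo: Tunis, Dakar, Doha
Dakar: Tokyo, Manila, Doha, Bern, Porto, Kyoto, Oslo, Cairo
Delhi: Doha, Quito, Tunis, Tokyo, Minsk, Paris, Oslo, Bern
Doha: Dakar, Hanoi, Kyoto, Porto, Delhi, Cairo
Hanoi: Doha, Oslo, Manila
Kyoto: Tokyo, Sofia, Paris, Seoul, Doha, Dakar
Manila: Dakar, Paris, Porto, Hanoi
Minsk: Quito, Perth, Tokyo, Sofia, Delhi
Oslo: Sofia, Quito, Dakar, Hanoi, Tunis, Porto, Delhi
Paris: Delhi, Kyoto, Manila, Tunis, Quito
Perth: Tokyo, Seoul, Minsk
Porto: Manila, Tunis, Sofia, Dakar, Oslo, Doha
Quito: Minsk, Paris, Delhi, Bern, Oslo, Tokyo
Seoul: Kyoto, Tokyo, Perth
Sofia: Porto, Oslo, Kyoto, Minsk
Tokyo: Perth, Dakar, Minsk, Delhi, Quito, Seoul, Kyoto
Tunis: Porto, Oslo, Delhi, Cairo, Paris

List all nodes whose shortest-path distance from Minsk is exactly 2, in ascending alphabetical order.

Level 0: Minsk
Level 1: Delhi, Perth, Quito, Sofia, Tokyo
Level 2: Bern, Dakar, Doha, Kyoto, Oslo, Paris, Porto, Seoul, Tunis
Level 3: Cairo, Hanoi, Manila

Bern, Dakar, Doha, Kyoto, Oslo, Paris, Porto, Seoul, Tunis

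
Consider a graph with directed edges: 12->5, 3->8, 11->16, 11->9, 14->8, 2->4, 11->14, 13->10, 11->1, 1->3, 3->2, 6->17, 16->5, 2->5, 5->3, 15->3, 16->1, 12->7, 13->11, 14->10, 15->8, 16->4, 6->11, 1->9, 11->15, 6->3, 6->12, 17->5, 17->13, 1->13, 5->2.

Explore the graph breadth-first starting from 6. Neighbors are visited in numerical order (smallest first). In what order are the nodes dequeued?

6, 3, 11, 12, 17, 2, 8, 1, 9, 14, 15, 16, 5, 7, 13, 4, 10

Visit 6; enqueue 3, 11, 12, 17 → queue [3, 11, 12, 17]
Visit 3; enqueue 2, 8 → queue [11, 12, 17, 2, 8]
Visit 11; enqueue 1, 9, 14, 15, 16 → queue [12, 17, 2, 8, 1, 9, 14, 15, 16]
Visit 12; enqueue 5, 7 → queue [17, 2, 8, 1, 9, 14, 15, 16, 5, 7]
Visit 17; enqueue 13 → queue [2, 8, 1, 9, 14, 15, 16, 5, 7, 13]
Visit 2; enqueue 4 → queue [8, 1, 9, 14, 15, 16, 5, 7, 13, 4]
Visit 8 → queue [1, 9, 14, 15, 16, 5, 7, 13, 4]
Visit 1 → queue [9, 14, 15, 16, 5, 7, 13, 4]
Visit 9 → queue [14, 15, 16, 5, 7, 13, 4]
Visit 14; enqueue 10 → queue [15, 16, 5, 7, 13, 4, 10]
Visit 15 → queue [16, 5, 7, 13, 4, 10]
Visit 16 → queue [5, 7, 13, 4, 10]
Visit 5 → queue [7, 13, 4, 10]
Visit 7 → queue [13, 4, 10]
Visit 13 → queue [4, 10]
Visit 4 → queue [10]
Visit 10 → queue []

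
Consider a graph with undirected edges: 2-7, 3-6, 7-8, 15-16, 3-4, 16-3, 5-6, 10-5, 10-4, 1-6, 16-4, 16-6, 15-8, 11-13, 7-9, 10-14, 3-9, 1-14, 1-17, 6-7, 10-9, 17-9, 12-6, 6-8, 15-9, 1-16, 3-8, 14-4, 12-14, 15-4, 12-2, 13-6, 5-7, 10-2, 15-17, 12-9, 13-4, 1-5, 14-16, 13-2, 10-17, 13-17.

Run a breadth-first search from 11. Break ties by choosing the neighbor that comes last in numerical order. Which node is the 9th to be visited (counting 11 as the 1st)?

9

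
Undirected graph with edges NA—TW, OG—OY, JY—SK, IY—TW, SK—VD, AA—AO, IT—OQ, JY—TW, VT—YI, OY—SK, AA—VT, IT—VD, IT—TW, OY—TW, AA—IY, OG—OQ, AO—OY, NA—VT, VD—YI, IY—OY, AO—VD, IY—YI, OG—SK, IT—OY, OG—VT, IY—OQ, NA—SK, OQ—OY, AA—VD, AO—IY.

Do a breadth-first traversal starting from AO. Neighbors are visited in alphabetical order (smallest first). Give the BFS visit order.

AO, AA, IY, OY, VD, VT, OQ, TW, YI, IT, OG, SK, NA, JY

Visit AO; enqueue AA, IY, OY, VD → queue [AA, IY, OY, VD]
Visit AA; enqueue VT → queue [IY, OY, VD, VT]
Visit IY; enqueue OQ, TW, YI → queue [OY, VD, VT, OQ, TW, YI]
Visit OY; enqueue IT, OG, SK → queue [VD, VT, OQ, TW, YI, IT, OG, SK]
Visit VD → queue [VT, OQ, TW, YI, IT, OG, SK]
Visit VT; enqueue NA → queue [OQ, TW, YI, IT, OG, SK, NA]
Visit OQ → queue [TW, YI, IT, OG, SK, NA]
Visit TW; enqueue JY → queue [YI, IT, OG, SK, NA, JY]
Visit YI → queue [IT, OG, SK, NA, JY]
Visit IT → queue [OG, SK, NA, JY]
Visit OG → queue [SK, NA, JY]
Visit SK → queue [NA, JY]
Visit NA → queue [JY]
Visit JY → queue []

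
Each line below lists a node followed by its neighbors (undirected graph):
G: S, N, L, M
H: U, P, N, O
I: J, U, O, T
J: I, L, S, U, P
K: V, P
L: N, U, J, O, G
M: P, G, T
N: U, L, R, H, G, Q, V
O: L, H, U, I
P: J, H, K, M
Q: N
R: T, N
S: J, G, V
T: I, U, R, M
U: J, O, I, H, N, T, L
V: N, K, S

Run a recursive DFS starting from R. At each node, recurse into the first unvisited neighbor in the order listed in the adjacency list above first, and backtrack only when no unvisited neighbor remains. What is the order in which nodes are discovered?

Visit R
R → T
T → I
I → J
J → L
L → N
N → U
U → O
O → H
H → P
P → K
K → V
V → S
S → G
G → M
N → Q

R, T, I, J, L, N, U, O, H, P, K, V, S, G, M, Q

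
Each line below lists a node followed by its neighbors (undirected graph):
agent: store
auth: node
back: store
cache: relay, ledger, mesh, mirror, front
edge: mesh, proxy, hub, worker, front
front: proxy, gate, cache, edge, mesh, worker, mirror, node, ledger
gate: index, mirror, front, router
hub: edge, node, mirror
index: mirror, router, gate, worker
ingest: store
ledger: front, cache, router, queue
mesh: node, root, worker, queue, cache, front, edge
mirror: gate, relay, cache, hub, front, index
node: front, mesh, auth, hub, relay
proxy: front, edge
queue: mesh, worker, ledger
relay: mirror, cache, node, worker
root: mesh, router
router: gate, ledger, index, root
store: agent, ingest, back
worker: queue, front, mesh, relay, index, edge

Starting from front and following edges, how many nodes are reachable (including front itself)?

17

BFS from front visits: front, proxy, gate, cache, edge, mesh, worker, mirror, node, ledger, index, router, relay, hub, root, queue, auth
Reachable nodes: 17 of 21 total.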